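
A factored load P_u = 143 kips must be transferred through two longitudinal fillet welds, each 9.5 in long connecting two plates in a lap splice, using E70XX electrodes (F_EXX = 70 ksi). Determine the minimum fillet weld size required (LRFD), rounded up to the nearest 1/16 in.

Total weld length L = 19 in.
Required throat t_e = P_u / (φ × 0.6 F_EXX × L) = 143 / (0.75 × 0.6 × 70 × 19) = 0.2389 in.
Required leg w = t_e / 0.707 = 0.338 in → use 3/8 in.

w = 3/8 in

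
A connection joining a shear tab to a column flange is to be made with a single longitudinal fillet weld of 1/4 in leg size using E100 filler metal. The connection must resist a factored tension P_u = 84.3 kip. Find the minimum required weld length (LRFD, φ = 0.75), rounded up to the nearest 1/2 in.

L = 11 in

E100XX → F_EXX = 100 ksi.
Throat t_e = 0.707 × 0.25 = 0.1767 in.
φr_n = 0.75 × 0.6 × 100 × 0.1767 = 7.954 kip/in.
L_req = P_u / φr_n = 84.3 / 7.954 = 10.6 in total.
Round up → use L = 11 in.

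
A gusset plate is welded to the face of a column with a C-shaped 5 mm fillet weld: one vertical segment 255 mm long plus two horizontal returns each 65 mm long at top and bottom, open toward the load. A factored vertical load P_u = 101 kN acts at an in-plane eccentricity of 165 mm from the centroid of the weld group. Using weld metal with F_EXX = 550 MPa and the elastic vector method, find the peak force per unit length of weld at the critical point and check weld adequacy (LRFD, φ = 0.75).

f_max ≈ 776 N/mm; adequate

Total weld length L_w = 385 mm. Treat welds as unit-width lines.
Centroid: x̄ = 2×65×32.5 / 385 = 10.97 mm from the vertical weld.
Polar moment about centroid: J = I_x + I_y = [255³/12 + 2×65×127.5²] + [255×10.97² + 2(65³/12 + 65×21.53²)] = 3632000 mm³.
Direct shear f_v = P/L_w = 101×10³ / 385 = 262.3 N/mm (vertical).
Torsion M = P·e = 101×10³ × 165 = 16665000 N·mm.
Critical point at (x, y) = (54.03, 127.5) from centroid. f_tx = M·y/J = 585 N/mm; f_ty = M·x/J = 247.9 N/mm.
Resultant f_max = √[f_tx² + (f_v + f_ty)²] = √[585² + (262.3 + 247.9)²] = 776.3 N/mm.
Capacity per unit length: φr_n = 0.75 × 0.6 × 550 × (0.707 × 5) = 874.9 N/mm.
776.3 ≤ 874.9 → adequate.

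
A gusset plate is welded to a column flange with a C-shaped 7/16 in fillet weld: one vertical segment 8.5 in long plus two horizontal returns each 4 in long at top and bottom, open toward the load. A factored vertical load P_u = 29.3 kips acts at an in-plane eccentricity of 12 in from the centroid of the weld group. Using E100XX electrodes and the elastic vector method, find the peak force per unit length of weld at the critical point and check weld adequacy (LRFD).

f_max ≈ 9.38 kip/in; adequate

E100XX → F_EXX = 100 ksi.
Total weld length L_w = 16.5 in. Treat welds as unit-width lines.
Centroid: x̄ = 2×4×2 / 16.5 = 0.9697 in from the vertical weld.
Polar moment about centroid: J = I_x + I_y = [8.5³/12 + 2×4×4.25²] + [8.5×0.9697² + 2(4³/12 + 4×1.03²)] = 222.8 in³.
Direct shear f_v = P/L_w = 29.3 / 16.5 = 1.776 kip/in (vertical).
Torsion M = P·e = 29.3 × 12 = 351.6 kip·in.
Critical point at (x, y) = (3.03, 4.25) from centroid. f_tx = M·y/J = 6.706 kip/in; f_ty = M·x/J = 4.781 kip/in.
Resultant f_max = √[f_tx² + (f_v + f_ty)²] = √[6.706² + (1.776 + 4.781)²] = 9.379 kip/in.
Capacity per unit length: φr_n = 0.75 × 0.6 × 100 × (0.707 × 0.4375) = 13.92 kip/in.
9.379 ≤ 13.92 → adequate.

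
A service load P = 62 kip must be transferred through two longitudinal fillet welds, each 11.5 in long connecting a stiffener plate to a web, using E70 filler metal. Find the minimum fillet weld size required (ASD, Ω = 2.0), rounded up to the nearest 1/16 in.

E70XX → F_EXX = 70 ksi.
Total weld length L = 23 in.
Required throat t_e = P × Ω / (0.6 F_EXX × L) = 62 × 2.0 / (0.6 × 70 × 23) = 0.1284 in.
Required leg w = t_e / 0.707 = 0.1816 in → use 3/16 in.

w = 3/16 in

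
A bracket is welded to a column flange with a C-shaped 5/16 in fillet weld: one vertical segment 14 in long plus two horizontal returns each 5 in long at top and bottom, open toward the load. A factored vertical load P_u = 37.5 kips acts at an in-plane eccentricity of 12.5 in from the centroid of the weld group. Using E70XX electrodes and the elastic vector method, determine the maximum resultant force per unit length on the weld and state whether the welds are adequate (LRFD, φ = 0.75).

E70XX → F_EXX = 70 ksi.
Total weld length L_w = 24 in. Treat welds as unit-width lines.
Centroid: x̄ = 2×5×2.5 / 24 = 1.042 in from the vertical weld.
Polar moment about centroid: J = I_x + I_y = [14³/12 + 2×5×7²] + [14×1.042² + 2(5³/12 + 5×1.458²)] = 776 in³.
Direct shear f_v = P/L_w = 37.5 / 24 = 1.562 kip/in (vertical).
Torsion M = P·e = 37.5 × 12.5 = 468.75 kip·in.
Critical point at (x, y) = (3.958, 7) from centroid. f_tx = M·y/J = 4.229 kip/in; f_ty = M·x/J = 2.391 kip/in.
Resultant f_max = √[f_tx² + (f_v + f_ty)²] = √[4.229² + (1.562 + 2.391)²] = 5.789 kip/in.
Capacity per unit length: φr_n = 0.75 × 0.6 × 70 × (0.707 × 0.3125) = 6.96 kip/in.
5.789 ≤ 6.96 → adequate.

f_max ≈ 5.79 kip/in; adequate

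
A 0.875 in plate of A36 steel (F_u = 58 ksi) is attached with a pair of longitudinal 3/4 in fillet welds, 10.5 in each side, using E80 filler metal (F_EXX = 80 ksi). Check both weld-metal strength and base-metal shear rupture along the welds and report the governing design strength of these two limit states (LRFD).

t_e = 0.707 × 0.75 = 0.5302 in; L = 21 in.
Weld metal: φR_n = 0.75 × 0.6 × 80 × 0.5302 × 21 = 400.9 kip.
Base metal (shear rupture): φR_n = 0.75 × 0.6 × 58 × 0.875 × 21 = 479.6 kip.
Governing: weld metal.

φR_n ≈ 401 kip (weld metal governs)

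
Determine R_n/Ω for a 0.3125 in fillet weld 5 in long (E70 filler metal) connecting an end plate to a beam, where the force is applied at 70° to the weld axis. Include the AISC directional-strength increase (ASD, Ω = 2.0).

E70XX → F_EXX = 70 ksi.
t_e = 0.707 × 0.3125 = 0.2209 in; A_we = 0.2209 × 5 = 1.105 in².
Directional factor: 1.0 + 0.5 sin^1.5(70°) = 1.455.
F_nw = 0.6 × 70 × 1.455 = 61.13 ksi.
R_n/Ω = (61.13 × 1.105) / 2.0 = 33.76 kip.

R_n/Ω ≈ 33.8 kip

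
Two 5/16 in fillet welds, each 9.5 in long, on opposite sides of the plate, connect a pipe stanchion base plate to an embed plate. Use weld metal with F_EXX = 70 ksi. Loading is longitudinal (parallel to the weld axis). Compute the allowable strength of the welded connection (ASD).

R_n/Ω ≈ 88.2 kips

Effective throat t_e = 0.707 × 0.3125 = 0.2209 in.
Total length L = 19 in; A_we = 0.2209 × 19 = 4.198 in².
F_nw = 0.6 F_EXX = 0.6 × 70 = 42 ksi.
R_n = 42 × 4.198 = 176.3 kips; R_n/Ω = 176.3/2.0 = 88.15 kips.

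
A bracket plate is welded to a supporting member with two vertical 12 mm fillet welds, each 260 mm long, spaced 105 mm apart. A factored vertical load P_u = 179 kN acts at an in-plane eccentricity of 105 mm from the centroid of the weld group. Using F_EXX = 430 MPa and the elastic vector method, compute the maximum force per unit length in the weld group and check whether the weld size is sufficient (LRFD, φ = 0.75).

Total weld length L_w = 520 mm. Treat welds as unit-width lines.
Polar moment about centroid: J = 2[d³/12 + d(b/2)²] = 2[260³/12 + 260×52.5²] = 4363000 mm³.
Direct shear f_v = P/L_w = 179×10³ / 520 = 344.2 N/mm (vertical).
Torsion M = P·e = 179×10³ × 105 = 18795000 N·mm.
Critical point at (x, y) = (52.5, 130) from centroid. f_tx = M·y/J = 560.1 N/mm; f_ty = M·x/J = 226.2 N/mm.
Resultant f_max = √[f_tx² + (f_v + f_ty)²] = √[560.1² + (344.2 + 226.2)²] = 799.4 N/mm.
Capacity per unit length: φr_n = 0.75 × 0.6 × 430 × (0.707 × 12) = 1642 N/mm.
799.4 ≤ 1642 → adequate.

f_max ≈ 799 N/mm; adequate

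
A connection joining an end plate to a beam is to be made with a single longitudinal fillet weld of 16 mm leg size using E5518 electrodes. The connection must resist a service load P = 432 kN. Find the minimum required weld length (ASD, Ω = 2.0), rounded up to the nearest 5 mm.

L = 235 mm

E55XX → F_EXX = 550 MPa.
Throat t_e = 0.707 × 16 = 11.31 mm.
r_n/Ω = (0.6 × 550 × 11.31) / 2.0 = 1866 N/mm = 1.866 kN/mm.
L_req = P / (r_n/Ω) = 432 / 1.866 = 231.5 mm total.
Round up → use L = 235 mm.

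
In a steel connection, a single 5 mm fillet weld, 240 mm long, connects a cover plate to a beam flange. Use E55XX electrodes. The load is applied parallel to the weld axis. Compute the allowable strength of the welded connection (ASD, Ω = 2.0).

R_n/Ω ≈ 140 kN

E55XX → F_EXX = 550 MPa.
Effective throat t_e = 0.707 × 5 = 3.535 mm.
Total length L = 240 mm; A_we = 3.535 × 240 = 848.4 mm².
F_nw = 0.6 F_EXX = 0.6 × 550 = 330 MPa.
R_n = 330 × 848.4 × 10⁻³ = 280 kN; R_n/Ω = 280/2.0 = 140 kN.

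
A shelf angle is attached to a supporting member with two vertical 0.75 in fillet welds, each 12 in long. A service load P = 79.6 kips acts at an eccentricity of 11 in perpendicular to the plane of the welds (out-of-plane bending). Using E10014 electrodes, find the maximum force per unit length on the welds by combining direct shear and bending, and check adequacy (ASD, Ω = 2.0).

f_max ≈ 18.5 kip/in; NOT adequate

E100XX → F_EXX = 100 ksi.
L_w = 2 × 12 = 24 in; section modulus (unit throat) S = 2 × L²/6 = 48 in².
Direct shear f_v = P/L_w = 79.6/24 = 3.317 kip/in.
Moment M = P × e = 79.6 × 11 = 875.6 kip·in; bending f_b = M/S = 18.24 kip/in.
f_max = √(f_v² + f_b²) = √(3.317² + 18.24²) = 18.54 kip/in.
r_n/Ω = (1/2.0) × 0.6 × 100 × (0.707 × 0.75) = 15.91 kip/in → NOT adequate.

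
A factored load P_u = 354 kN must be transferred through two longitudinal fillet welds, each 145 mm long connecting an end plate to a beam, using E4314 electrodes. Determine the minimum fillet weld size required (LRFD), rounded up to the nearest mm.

E43XX → F_EXX = 430 MPa.
Total weld length L = 290 mm.
Required throat t_e = P_u / (φ × 0.6 F_EXX × L) = 354 / (0.75 × 0.6 × 430 × 290 × 10⁻³) = 6.308 mm.
Required leg w = t_e / 0.707 = 8.923 mm → use 9 mm.

w = 9 mm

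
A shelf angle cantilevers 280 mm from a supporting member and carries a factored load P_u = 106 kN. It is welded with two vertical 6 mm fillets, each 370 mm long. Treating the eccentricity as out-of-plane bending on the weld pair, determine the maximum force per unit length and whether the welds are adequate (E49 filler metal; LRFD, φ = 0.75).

f_max ≈ 666 N/mm; adequate

E49XX → F_EXX = 490 MPa.
L_w = 2 × 370 = 740 mm; section modulus (unit throat) S = 2 × L²/6 = 45630 mm².
Direct shear f_v = P/L_w = 106×10³/740 = 143.2 N/mm.
Moment M = P × e = 106×10³ × 280 = 29680000 N·mm; bending f_b = M/S = 650.4 N/mm.
f_max = √(f_v² + f_b²) = √(143.2² + 650.4²) = 666 N/mm.
φr_n = 0.75 × 0.6 × 490 × (0.707 × 6) = 935.4 N/mm → adequate.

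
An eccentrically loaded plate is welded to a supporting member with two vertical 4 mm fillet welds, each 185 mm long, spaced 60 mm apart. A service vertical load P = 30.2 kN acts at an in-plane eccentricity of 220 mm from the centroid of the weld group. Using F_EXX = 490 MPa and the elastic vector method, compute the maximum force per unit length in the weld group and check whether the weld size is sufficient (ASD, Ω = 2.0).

f_max ≈ 497 N/mm; NOT adequate

Total weld length L_w = 370 mm. Treat welds as unit-width lines.
Polar moment about centroid: J = 2[d³/12 + d(b/2)²] = 2[185³/12 + 185×30²] = 1388000 mm³.
Direct shear f_v = P/L_w = 30.2×10³ / 370 = 81.62 N/mm (vertical).
Torsion M = P·e = 30.2×10³ × 220 = 6644000 N·mm.
Critical point at (x, y) = (30, 92.5) from centroid. f_tx = M·y/J = 442.7 N/mm; f_ty = M·x/J = 143.6 N/mm.
Resultant f_max = √[f_tx² + (f_v + f_ty)²] = √[442.7² + (81.62 + 143.6)²] = 496.7 N/mm.
Capacity per unit length: r_n/Ω = (1/2.0) × 0.6 × 490 × (0.707 × 4) = 415.7 N/mm.
496.7 > 415.7 → NOT adequate.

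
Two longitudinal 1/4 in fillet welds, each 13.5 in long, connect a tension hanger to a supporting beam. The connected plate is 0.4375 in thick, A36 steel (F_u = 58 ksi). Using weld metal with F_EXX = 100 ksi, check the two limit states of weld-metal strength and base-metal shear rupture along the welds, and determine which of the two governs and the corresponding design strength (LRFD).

φR_n ≈ 215 kip (weld metal governs)

t_e = 0.707 × 0.25 = 0.1767 in; L = 27 in.
Weld metal: φR_n = 0.75 × 0.6 × 100 × 0.1767 × 27 = 214.8 kip.
Base metal (shear rupture): φR_n = 0.75 × 0.6 × 58 × 0.4375 × 27 = 308.3 kip.
Governing: weld metal.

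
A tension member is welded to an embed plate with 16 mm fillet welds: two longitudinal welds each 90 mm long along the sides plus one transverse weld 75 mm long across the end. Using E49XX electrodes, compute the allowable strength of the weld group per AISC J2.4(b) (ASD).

R_n/Ω ≈ 441 kN

E49XX → F_EXX = 490 MPa.
t_e = 0.707 × 16 = 11.31 mm.
R_nwl = 0.6 × 490 × 11.31 × 180 × 10⁻³ = 598.6 kN (longitudinal, 2 welds).
R_nwt = 0.6 × 490 × 11.31 × 75 × 10⁻³ = 249.4 kN (transverse, base value).
(i) R_nwl + R_nwt = 848.1 kN; (ii) 0.85 R_nwl + 1.5 R_nwt = 883 kN.
R_n = max = 883 kN [governs: (ii)]; R_n/Ω = 441.5 kN.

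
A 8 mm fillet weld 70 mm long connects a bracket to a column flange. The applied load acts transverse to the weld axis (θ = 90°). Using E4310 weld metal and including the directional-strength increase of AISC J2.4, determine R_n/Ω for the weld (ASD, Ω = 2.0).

E43XX → F_EXX = 430 MPa.
t_e = 0.707 × 8 = 5.656 mm; A_we = 5.656 × 70 = 395.9 mm².
Directional factor: 1.0 + 0.5 sin^1.5(90°) = 1.5.
F_nw = 0.6 × 430 × 1.5 = 387 MPa.
R_n/Ω = (387 × 395.9) / 2.0 × 10⁻³ = 76.61 kN.

R_n/Ω ≈ 76.6 kN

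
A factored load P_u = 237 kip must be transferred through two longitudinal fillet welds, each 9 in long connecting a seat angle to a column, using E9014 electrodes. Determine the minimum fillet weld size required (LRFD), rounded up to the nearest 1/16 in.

E90XX → F_EXX = 90 ksi.
Total weld length L = 18 in.
Required throat t_e = P_u / (φ × 0.6 F_EXX × L) = 237 / (0.75 × 0.6 × 90 × 18) = 0.3251 in.
Required leg w = t_e / 0.707 = 0.4598 in → use 1/2 in.

w = 1/2 in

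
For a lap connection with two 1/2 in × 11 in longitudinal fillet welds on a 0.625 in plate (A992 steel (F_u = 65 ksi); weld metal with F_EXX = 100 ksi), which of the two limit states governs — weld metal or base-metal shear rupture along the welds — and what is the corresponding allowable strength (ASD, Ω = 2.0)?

t_e = 0.707 × 0.5 = 0.3535 in; L = 22 in.
Weld metal: R_n/Ω = (1/2.0) × 0.6 × 100 × 0.3535 × 22 = 233.3 kip.
Base metal (shear rupture): R_n/Ω = (1/2.0) × 0.6 × 65 × 0.625 × 22 = 268.1 kip.
Governing: weld metal.

R_n/Ω ≈ 233 kip (weld metal governs)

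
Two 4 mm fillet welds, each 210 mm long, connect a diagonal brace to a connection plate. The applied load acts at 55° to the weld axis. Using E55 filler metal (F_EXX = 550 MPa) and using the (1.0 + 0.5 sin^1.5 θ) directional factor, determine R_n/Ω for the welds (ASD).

t_e = 0.707 × 4 = 2.828 mm; A_we = 2.828 × 420 = 1188 mm².
Directional factor: 1.0 + 0.5 sin^1.5(55°) = 1.371.
F_nw = 0.6 × 550 × 1.371 = 452.3 MPa.
R_n/Ω = (452.3 × 1188) / 2.0 × 10⁻³ = 268.6 kN.

R_n/Ω ≈ 269 kN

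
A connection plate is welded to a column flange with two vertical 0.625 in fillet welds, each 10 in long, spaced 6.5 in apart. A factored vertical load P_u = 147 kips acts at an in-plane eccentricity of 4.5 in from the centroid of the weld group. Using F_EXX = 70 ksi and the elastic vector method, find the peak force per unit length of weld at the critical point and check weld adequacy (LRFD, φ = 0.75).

Total weld length L_w = 20 in. Treat welds as unit-width lines.
Polar moment about centroid: J = 2[d³/12 + d(b/2)²] = 2[10³/12 + 10×3.25²] = 377.9 in³.
Direct shear f_v = P/L_w = 147 / 20 = 7.35 kip/in (vertical).
Torsion M = P·e = 147 × 4.5 = 661.5 kip·in.
Critical point at (x, y) = (3.25, 5) from centroid. f_tx = M·y/J = 8.752 kip/in; f_ty = M·x/J = 5.689 kip/in.
Resultant f_max = √[f_tx² + (f_v + f_ty)²] = √[8.752² + (7.35 + 5.689)²] = 15.7 kip/in.
Capacity per unit length: φr_n = 0.75 × 0.6 × 70 × (0.707 × 0.625) = 13.92 kip/in.
15.7 > 13.92 → NOT adequate.

f_max ≈ 15.7 kip/in; NOT adequate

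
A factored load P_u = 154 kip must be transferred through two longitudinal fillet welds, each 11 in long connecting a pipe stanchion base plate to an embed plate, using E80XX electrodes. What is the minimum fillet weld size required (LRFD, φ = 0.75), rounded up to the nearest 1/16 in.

w = 5/16 in

E80XX → F_EXX = 80 ksi.
Total weld length L = 22 in.
Required throat t_e = P_u / (φ × 0.6 F_EXX × L) = 154 / (0.75 × 0.6 × 80 × 22) = 0.1944 in.
Required leg w = t_e / 0.707 = 0.275 in → use 5/16 in.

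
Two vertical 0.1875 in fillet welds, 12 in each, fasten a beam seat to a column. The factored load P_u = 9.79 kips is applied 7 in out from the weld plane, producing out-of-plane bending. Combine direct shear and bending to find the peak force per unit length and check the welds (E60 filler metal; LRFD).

f_max ≈ 1.48 kip/in; adequate

E60XX → F_EXX = 60 ksi.
L_w = 2 × 12 = 24 in; section modulus (unit throat) S = 2 × L²/6 = 48 in².
Direct shear f_v = P/L_w = 9.79/24 = 0.4079 kip/in.
Moment M = P × e = 9.79 × 7 = 68.53 kip·in; bending f_b = M/S = 1.428 kip/in.
f_max = √(f_v² + f_b²) = √(0.4079² + 1.428²) = 1.485 kip/in.
φr_n = 0.75 × 0.6 × 60 × (0.707 × 0.1875) = 3.579 kip/in → adequate.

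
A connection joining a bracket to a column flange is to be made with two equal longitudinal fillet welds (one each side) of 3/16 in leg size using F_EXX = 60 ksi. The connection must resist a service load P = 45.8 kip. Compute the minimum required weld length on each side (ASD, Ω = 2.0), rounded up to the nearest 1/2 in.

Throat t_e = 0.707 × 0.1875 = 0.1326 in.
r_n/Ω = (0.6 × 60 × 0.1326) / 2.0 = 2.386 kip/in.
L_req = P / (r_n/Ω) = 45.8 / 2.386 = 19.19 in total.
Per side: 19.19 / 2 = 9.597 in.
Round up → use L = 10 in on each side.

L = 10 in on each side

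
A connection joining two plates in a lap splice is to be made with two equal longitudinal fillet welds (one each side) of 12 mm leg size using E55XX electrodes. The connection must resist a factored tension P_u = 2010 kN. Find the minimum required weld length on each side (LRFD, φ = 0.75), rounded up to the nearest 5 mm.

E55XX → F_EXX = 550 MPa.
Throat t_e = 0.707 × 12 = 8.484 mm.
φr_n = 0.75 × 0.6 × 550 × 8.484 × 10⁻³ = 2.1 kN/mm.
L_req = P_u / φr_n = 2010 / 2.1 = 957.2 mm total.
Per side: 957.2 / 2 = 478.6 mm.
Round up → use L = 480 mm on each side.

L = 480 mm on each side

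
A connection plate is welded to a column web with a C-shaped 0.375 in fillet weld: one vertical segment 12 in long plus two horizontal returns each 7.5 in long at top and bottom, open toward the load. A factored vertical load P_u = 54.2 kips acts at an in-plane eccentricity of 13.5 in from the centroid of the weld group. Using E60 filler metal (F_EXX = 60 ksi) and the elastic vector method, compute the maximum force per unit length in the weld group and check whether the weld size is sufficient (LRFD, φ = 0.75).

Total weld length L_w = 27 in. Treat welds as unit-width lines.
Centroid: x̄ = 2×7.5×3.75 / 27 = 2.083 in from the vertical weld.
Polar moment about centroid: J = I_x + I_y = [12³/12 + 2×7.5×6²] + [12×2.083² + 2(7.5³/12 + 7.5×1.667²)] = 848.1 in³.
Direct shear f_v = P/L_w = 54.2 / 27 = 2.007 kip/in (vertical).
Torsion M = P·e = 54.2 × 13.5 = 731.7 kip·in.
Critical point at (x, y) = (5.417, 6) from centroid. f_tx = M·y/J = 5.177 kip/in; f_ty = M·x/J = 4.673 kip/in.
Resultant f_max = √[f_tx² + (f_v + f_ty)²] = √[5.177² + (2.007 + 4.673)²] = 8.452 kip/in.
Capacity per unit length: φr_n = 0.75 × 0.6 × 60 × (0.707 × 0.375) = 7.158 kip/in.
8.452 > 7.158 → NOT adequate.

f_max ≈ 8.45 kip/in; NOT adequate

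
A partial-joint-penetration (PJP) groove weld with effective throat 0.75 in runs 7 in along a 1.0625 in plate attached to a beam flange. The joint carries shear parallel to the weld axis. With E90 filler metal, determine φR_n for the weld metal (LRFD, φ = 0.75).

φR_n ≈ 213 kip

E90XX → F_EXX = 90 ksi.
Effective throat (given) t_e = 0.75 in.
A_we = 0.75 × 7 = 5.25 in².
F_nw = 0.6 F_EXX = 54 ksi.
φR_n = 0.75 × 54 × 5.25 = 212.6 kip.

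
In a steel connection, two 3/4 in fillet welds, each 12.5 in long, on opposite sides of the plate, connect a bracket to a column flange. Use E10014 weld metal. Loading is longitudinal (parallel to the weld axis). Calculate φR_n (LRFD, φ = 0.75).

E100XX → F_EXX = 100 ksi.
Effective throat t_e = 0.707 × 0.75 = 0.5302 in.
Total length L = 25 in; A_we = 0.5302 × 25 = 13.26 in².
F_nw = 0.6 F_EXX = 0.6 × 100 = 60 ksi.
φR_n = 0.75 × 60 × 13.26 = 596.5 kips.

φR_n ≈ 597 kips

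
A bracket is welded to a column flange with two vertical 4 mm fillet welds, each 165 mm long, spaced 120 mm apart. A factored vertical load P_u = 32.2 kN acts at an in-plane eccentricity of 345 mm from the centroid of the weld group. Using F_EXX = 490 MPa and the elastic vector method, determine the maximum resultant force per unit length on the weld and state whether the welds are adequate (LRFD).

Total weld length L_w = 330 mm. Treat welds as unit-width lines.
Polar moment about centroid: J = 2[d³/12 + d(b/2)²] = 2[165³/12 + 165×60²] = 1937000 mm³.
Direct shear f_v = P/L_w = 32.2×10³ / 330 = 97.58 N/mm (vertical).
Torsion M = P·e = 32.2×10³ × 345 = 11109000 N·mm.
Critical point at (x, y) = (60, 82.5) from centroid. f_tx = M·y/J = 473.2 N/mm; f_ty = M·x/J = 344.2 N/mm.
Resultant f_max = √[f_tx² + (f_v + f_ty)²] = √[473.2² + (97.58 + 344.2)²] = 647.4 N/mm.
Capacity per unit length: φr_n = 0.75 × 0.6 × 490 × (0.707 × 4) = 623.6 N/mm.
647.4 > 623.6 → NOT adequate.

f_max ≈ 647 N/mm; NOT adequate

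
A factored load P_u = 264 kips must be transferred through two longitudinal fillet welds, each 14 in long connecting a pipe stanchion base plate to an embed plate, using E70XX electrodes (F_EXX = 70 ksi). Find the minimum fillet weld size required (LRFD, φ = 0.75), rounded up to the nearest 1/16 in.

w = 7/16 in

Total weld length L = 28 in.
Required throat t_e = P_u / (φ × 0.6 F_EXX × L) = 264 / (0.75 × 0.6 × 70 × 28) = 0.2993 in.
Required leg w = t_e / 0.707 = 0.4234 in → use 7/16 in.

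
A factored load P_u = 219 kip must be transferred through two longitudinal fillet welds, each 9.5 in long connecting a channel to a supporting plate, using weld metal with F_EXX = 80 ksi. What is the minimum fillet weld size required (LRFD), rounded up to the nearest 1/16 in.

Total weld length L = 19 in.
Required throat t_e = P_u / (φ × 0.6 F_EXX × L) = 219 / (0.75 × 0.6 × 80 × 19) = 0.3202 in.
Required leg w = t_e / 0.707 = 0.4529 in → use 1/2 in.

w = 1/2 in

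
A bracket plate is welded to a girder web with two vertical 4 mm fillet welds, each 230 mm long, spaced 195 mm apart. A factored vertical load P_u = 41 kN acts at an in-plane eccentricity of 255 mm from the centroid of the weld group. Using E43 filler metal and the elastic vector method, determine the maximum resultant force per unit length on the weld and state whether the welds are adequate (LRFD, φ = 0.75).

f_max ≈ 311 N/mm; adequate

E43XX → F_EXX = 430 MPa.
Total weld length L_w = 460 mm. Treat welds as unit-width lines.
Polar moment about centroid: J = 2[d³/12 + d(b/2)²] = 2[230³/12 + 230×97.5²] = 6401000 mm³.
Direct shear f_v = P/L_w = 41×10³ / 460 = 89.13 N/mm (vertical).
Torsion M = P·e = 41×10³ × 255 = 10455000 N·mm.
Critical point at (x, y) = (97.5, 115) from centroid. f_tx = M·y/J = 187.8 N/mm; f_ty = M·x/J = 159.3 N/mm.
Resultant f_max = √[f_tx² + (f_v + f_ty)²] = √[187.8² + (89.13 + 159.3)²] = 311.4 N/mm.
Capacity per unit length: φr_n = 0.75 × 0.6 × 430 × (0.707 × 4) = 547.2 N/mm.
311.4 ≤ 547.2 → adequate.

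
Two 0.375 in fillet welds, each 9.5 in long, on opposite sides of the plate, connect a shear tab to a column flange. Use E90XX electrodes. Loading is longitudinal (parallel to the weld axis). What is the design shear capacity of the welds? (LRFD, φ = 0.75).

E90XX → F_EXX = 90 ksi.
Effective throat t_e = 0.707 × 0.375 = 0.2651 in.
Total length L = 19 in; A_we = 0.2651 × 19 = 5.037 in².
F_nw = 0.6 F_EXX = 0.6 × 90 = 54 ksi.
φR_n = 0.75 × 54 × 5.037 = 204 kips.

φR_n ≈ 204 kips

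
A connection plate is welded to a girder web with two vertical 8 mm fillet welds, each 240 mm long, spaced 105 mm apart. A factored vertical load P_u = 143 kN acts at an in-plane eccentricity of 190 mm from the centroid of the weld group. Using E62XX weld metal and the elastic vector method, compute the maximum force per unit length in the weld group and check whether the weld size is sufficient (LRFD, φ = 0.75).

f_max ≈ 1130 N/mm; adequate

E62XX → F_EXX = 620 MPa.
Total weld length L_w = 480 mm. Treat welds as unit-width lines.
Polar moment about centroid: J = 2[d³/12 + d(b/2)²] = 2[240³/12 + 240×52.5²] = 3627000 mm³.
Direct shear f_v = P/L_w = 143×10³ / 480 = 297.9 N/mm (vertical).
Torsion M = P·e = 143×10³ × 190 = 27170000 N·mm.
Critical point at (x, y) = (52.5, 120) from centroid. f_tx = M·y/J = 898.9 N/mm; f_ty = M·x/J = 393.3 N/mm.
Resultant f_max = √[f_tx² + (f_v + f_ty)²] = √[898.9² + (297.9 + 393.3)²] = 1134 N/mm.
Capacity per unit length: φr_n = 0.75 × 0.6 × 620 × (0.707 × 8) = 1578 N/mm.
1134 ≤ 1578 → adequate.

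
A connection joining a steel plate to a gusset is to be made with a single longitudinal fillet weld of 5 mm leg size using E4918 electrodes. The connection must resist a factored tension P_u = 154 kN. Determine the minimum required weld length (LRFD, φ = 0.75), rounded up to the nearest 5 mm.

L = 200 mm

E49XX → F_EXX = 490 MPa.
Throat t_e = 0.707 × 5 = 3.535 mm.
φr_n = 0.75 × 0.6 × 490 × 3.535 × 10⁻³ = 0.7795 kN/mm.
L_req = P_u / φr_n = 154 / 0.7795 = 197.6 mm total.
Round up → use L = 200 mm.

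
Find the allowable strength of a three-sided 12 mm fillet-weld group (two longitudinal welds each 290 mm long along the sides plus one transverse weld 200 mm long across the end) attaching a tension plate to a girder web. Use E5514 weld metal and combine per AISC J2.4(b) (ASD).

E55XX → F_EXX = 550 MPa.
t_e = 0.707 × 12 = 8.484 mm.
R_nwl = 0.6 × 550 × 8.484 × 580 × 10⁻³ = 1624 kN (longitudinal, 2 welds).
R_nwt = 0.6 × 550 × 8.484 × 200 × 10⁻³ = 559.9 kN (transverse, base value).
(i) R_nwl + R_nwt = 2184 kN; (ii) 0.85 R_nwl + 1.5 R_nwt = 2220 kN.
R_n = max = 2220 kN [governs: (ii)]; R_n/Ω = 1110 kN.

R_n/Ω ≈ 1110 kN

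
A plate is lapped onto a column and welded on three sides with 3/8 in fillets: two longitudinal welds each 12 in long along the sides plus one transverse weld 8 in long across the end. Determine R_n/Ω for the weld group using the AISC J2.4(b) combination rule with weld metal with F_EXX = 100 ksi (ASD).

t_e = 0.707 × 0.375 = 0.2651 in.
R_nwl = 0.6 × 100 × 0.2651 × 24 = 381.8 kips (longitudinal, 2 welds).
R_nwt = 0.6 × 100 × 0.2651 × 8 = 127.3 kips (transverse, base value).
(i) R_nwl + R_nwt = 509 kips; (ii) 0.85 R_nwl + 1.5 R_nwt = 515.4 kips.
R_n = max = 515.4 kips [governs: (ii)]; R_n/Ω = 257.7 kips.

R_n/Ω ≈ 258 kips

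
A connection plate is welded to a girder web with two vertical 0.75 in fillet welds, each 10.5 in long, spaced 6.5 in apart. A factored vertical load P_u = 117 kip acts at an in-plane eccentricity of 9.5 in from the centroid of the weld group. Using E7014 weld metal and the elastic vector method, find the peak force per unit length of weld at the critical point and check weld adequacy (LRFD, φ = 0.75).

f_max ≈ 20 kip/in; NOT adequate

E70XX → F_EXX = 70 ksi.
Total weld length L_w = 21 in. Treat welds as unit-width lines.
Polar moment about centroid: J = 2[d³/12 + d(b/2)²] = 2[10.5³/12 + 10.5×3.25²] = 414.8 in³.
Direct shear f_v = P/L_w = 117 / 21 = 5.571 kip/in (vertical).
Torsion M = P·e = 117 × 9.5 = 1111.5 kip·in.
Critical point at (x, y) = (3.25, 5.25) from centroid. f_tx = M·y/J = 14.07 kip/in; f_ty = M·x/J = 8.71 kip/in.
Resultant f_max = √[f_tx² + (f_v + f_ty)²] = √[14.07² + (5.571 + 8.71)²] = 20.05 kip/in.
Capacity per unit length: φr_n = 0.75 × 0.6 × 70 × (0.707 × 0.75) = 16.7 kip/in.
20.05 > 16.7 → NOT adequate.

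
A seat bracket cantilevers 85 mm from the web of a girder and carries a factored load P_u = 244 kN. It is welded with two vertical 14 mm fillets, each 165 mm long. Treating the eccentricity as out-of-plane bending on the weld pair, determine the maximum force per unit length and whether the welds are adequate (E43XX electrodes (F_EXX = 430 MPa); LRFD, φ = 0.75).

f_max ≈ 2400 N/mm; NOT adequate

L_w = 2 × 165 = 330 mm; section modulus (unit throat) S = 2 × L²/6 = 9075 mm².
Direct shear f_v = P/L_w = 244×10³/330 = 739.4 N/mm.
Moment M = P × e = 244×10³ × 85 = 20740000 N·mm; bending f_b = M/S = 2285 N/mm.
f_max = √(f_v² + f_b²) = √(739.4² + 2285²) = 2402 N/mm.
φr_n = 0.75 × 0.6 × 430 × (0.707 × 14) = 1915 N/mm → NOT adequate.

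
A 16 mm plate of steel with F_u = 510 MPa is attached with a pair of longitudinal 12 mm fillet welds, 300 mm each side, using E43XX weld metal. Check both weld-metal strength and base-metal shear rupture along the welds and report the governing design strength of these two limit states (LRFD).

E43XX → F_EXX = 430 MPa.
t_e = 0.707 × 12 = 8.484 mm; L = 600 mm.
Weld metal: φR_n = 0.75 × 0.6 × 430 × 8.484 × 600 × 10⁻³ = 985 kN.
Base metal (shear rupture): φR_n = 0.75 × 0.6 × 510 × 16 × 600 × 10⁻³ = 2203 kN.
Governing: weld metal.

φR_n ≈ 985 kN (weld metal governs)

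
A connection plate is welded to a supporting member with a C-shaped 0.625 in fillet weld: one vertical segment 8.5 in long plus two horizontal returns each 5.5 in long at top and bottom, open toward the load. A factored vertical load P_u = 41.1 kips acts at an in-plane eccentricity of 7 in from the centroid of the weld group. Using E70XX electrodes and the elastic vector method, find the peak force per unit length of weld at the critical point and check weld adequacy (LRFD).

f_max ≈ 6.93 kip/in; adequate

E70XX → F_EXX = 70 ksi.
Total weld length L_w = 19.5 in. Treat welds as unit-width lines.
Centroid: x̄ = 2×5.5×2.75 / 19.5 = 1.551 in from the vertical weld.
Polar moment about centroid: J = I_x + I_y = [8.5³/12 + 2×5.5×4.25²] + [8.5×1.551² + 2(5.5³/12 + 5.5×1.199²)] = 313.9 in³.
Direct shear f_v = P/L_w = 41.1 / 19.5 = 2.108 kip/in (vertical).
Torsion M = P·e = 41.1 × 7 = 287.7 kip·in.
Critical point at (x, y) = (3.949, 4.25) from centroid. f_tx = M·y/J = 3.896 kip/in; f_ty = M·x/J = 3.62 kip/in.
Resultant f_max = √[f_tx² + (f_v + f_ty)²] = √[3.896² + (2.108 + 3.62)²] = 6.927 kip/in.
Capacity per unit length: φr_n = 0.75 × 0.6 × 70 × (0.707 × 0.625) = 13.92 kip/in.
6.927 ≤ 13.92 → adequate.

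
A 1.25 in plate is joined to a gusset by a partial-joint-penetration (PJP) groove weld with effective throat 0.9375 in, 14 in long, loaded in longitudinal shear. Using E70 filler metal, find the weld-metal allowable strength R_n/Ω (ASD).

R_n/Ω ≈ 276 kip

E70XX → F_EXX = 70 ksi.
Effective throat (given) t_e = 0.9375 in.
A_we = 0.9375 × 14 = 13.12 in².
F_nw = 0.6 F_EXX = 42 ksi.
R_n/Ω = (42 × 13.12) / 2.0 = 275.6 kip.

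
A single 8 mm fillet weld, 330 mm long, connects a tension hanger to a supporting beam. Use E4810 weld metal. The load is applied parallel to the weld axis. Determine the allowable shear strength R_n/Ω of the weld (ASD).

E48XX → F_EXX = 480 MPa.
Effective throat t_e = 0.707 × 8 = 5.656 mm.
Total length L = 330 mm; A_we = 5.656 × 330 = 1866 mm².
F_nw = 0.6 F_EXX = 0.6 × 480 = 288 MPa.
R_n = 288 × 1866 × 10⁻³ = 537.5 kN; R_n/Ω = 537.5/2.0 = 268.8 kN.

R_n/Ω ≈ 269 kN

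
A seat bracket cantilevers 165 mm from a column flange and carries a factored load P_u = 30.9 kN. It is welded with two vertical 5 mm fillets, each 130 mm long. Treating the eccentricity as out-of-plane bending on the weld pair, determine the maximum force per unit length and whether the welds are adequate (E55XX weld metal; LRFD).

f_max ≈ 913 N/mm; NOT adequate

E55XX → F_EXX = 550 MPa.
L_w = 2 × 130 = 260 mm; section modulus (unit throat) S = 2 × L²/6 = 5633 mm².
Direct shear f_v = P/L_w = 30.9×10³/260 = 118.8 N/mm.
Moment M = P × e = 30.9×10³ × 165 = 5098500 N·mm; bending f_b = M/S = 905.1 N/mm.
f_max = √(f_v² + f_b²) = √(118.8² + 905.1²) = 912.8 N/mm.
φr_n = 0.75 × 0.6 × 550 × (0.707 × 5) = 874.9 N/mm → NOT adequate.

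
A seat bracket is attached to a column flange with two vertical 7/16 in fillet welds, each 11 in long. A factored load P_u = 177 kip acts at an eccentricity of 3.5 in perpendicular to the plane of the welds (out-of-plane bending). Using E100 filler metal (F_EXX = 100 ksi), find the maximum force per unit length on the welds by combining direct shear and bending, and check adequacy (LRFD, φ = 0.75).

L_w = 2 × 11 = 22 in; section modulus (unit throat) S = 2 × L²/6 = 40.33 in².
Direct shear f_v = P/L_w = 177/22 = 8.045 kip/in.
Moment M = P × e = 177 × 3.5 = 619.5 kip·in; bending f_b = M/S = 15.36 kip/in.
f_max = √(f_v² + f_b²) = √(8.045² + 15.36²) = 17.34 kip/in.
φr_n = 0.75 × 0.6 × 100 × (0.707 × 0.4375) = 13.92 kip/in → NOT adequate.

f_max ≈ 17.3 kip/in; NOT adequate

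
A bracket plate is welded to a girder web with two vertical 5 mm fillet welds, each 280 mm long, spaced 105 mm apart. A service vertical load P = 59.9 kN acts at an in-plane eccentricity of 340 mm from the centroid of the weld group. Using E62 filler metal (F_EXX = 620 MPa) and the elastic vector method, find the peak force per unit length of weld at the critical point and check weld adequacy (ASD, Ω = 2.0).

f_max ≈ 631 N/mm; adequate

Total weld length L_w = 560 mm. Treat welds as unit-width lines.
Polar moment about centroid: J = 2[d³/12 + d(b/2)²] = 2[280³/12 + 280×52.5²] = 5202000 mm³.
Direct shear f_v = P/L_w = 59.9×10³ / 560 = 107 N/mm (vertical).
Torsion M = P·e = 59.9×10³ × 340 = 20366000 N·mm.
Critical point at (x, y) = (52.5, 140) from centroid. f_tx = M·y/J = 548.1 N/mm; f_ty = M·x/J = 205.5 N/mm.
Resultant f_max = √[f_tx² + (f_v + f_ty)²] = √[548.1² + (107 + 205.5)²] = 630.9 N/mm.
Capacity per unit length: r_n/Ω = (1/2.0) × 0.6 × 620 × (0.707 × 5) = 657.5 N/mm.
630.9 ≤ 657.5 → adequate.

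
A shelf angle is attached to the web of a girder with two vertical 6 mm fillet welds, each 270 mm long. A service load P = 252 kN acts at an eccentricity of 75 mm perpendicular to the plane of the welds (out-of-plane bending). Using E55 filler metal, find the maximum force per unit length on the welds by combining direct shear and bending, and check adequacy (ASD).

f_max ≈ 907 N/mm; NOT adequate

E55XX → F_EXX = 550 MPa.
L_w = 2 × 270 = 540 mm; section modulus (unit throat) S = 2 × L²/6 = 24300 mm².
Direct shear f_v = P/L_w = 252×10³/540 = 466.7 N/mm.
Moment M = P × e = 252×10³ × 75 = 18900000 N·mm; bending f_b = M/S = 777.8 N/mm.
f_max = √(f_v² + f_b²) = √(466.7² + 777.8²) = 907 N/mm.
r_n/Ω = (1/2.0) × 0.6 × 550 × (0.707 × 6) = 699.9 N/mm → NOT adequate.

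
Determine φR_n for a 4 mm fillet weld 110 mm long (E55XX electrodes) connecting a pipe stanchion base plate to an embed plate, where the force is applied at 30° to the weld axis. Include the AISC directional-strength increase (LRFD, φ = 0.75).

φR_n ≈ 90.6 kN

E55XX → F_EXX = 550 MPa.
t_e = 0.707 × 4 = 2.828 mm; A_we = 2.828 × 110 = 311.1 mm².
Directional factor: 1.0 + 0.5 sin^1.5(30°) = 1.177.
F_nw = 0.6 × 550 × 1.177 = 388.3 MPa.
φR_n = 0.75 × 388.3 × 311.1 × 10⁻³ = 90.6 kN.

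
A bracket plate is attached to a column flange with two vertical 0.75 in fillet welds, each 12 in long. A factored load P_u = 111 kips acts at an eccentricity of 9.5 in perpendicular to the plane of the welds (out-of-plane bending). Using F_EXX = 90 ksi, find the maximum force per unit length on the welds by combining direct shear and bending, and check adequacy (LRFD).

f_max ≈ 22.5 kip/in; NOT adequate

L_w = 2 × 12 = 24 in; section modulus (unit throat) S = 2 × L²/6 = 48 in².
Direct shear f_v = P/L_w = 111/24 = 4.625 kip/in.
Moment M = P × e = 111 × 9.5 = 1054.5 kip·in; bending f_b = M/S = 21.97 kip/in.
f_max = √(f_v² + f_b²) = √(4.625² + 21.97²) = 22.45 kip/in.
φr_n = 0.75 × 0.6 × 90 × (0.707 × 0.75) = 21.48 kip/in → NOT adequate.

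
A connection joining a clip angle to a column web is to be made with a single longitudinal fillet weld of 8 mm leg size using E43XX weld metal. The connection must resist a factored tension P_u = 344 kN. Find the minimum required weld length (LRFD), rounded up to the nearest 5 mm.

L = 315 mm

E43XX → F_EXX = 430 MPa.
Throat t_e = 0.707 × 8 = 5.656 mm.
φr_n = 0.75 × 0.6 × 430 × 5.656 × 10⁻³ = 1.094 kN/mm.
L_req = P_u / φr_n = 344 / 1.094 = 314.3 mm total.
Round up → use L = 315 mm.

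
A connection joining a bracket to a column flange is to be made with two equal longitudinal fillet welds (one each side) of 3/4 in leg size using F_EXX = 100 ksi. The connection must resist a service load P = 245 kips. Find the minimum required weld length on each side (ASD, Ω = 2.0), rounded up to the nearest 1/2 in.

Throat t_e = 0.707 × 0.75 = 0.5302 in.
r_n/Ω = (0.6 × 100 × 0.5302) / 2.0 = 15.91 kip/in.
L_req = P / (r_n/Ω) = 245 / 15.91 = 15.4 in total.
Per side: 15.4 / 2 = 7.701 in.
Round up → use L = 8 in on each side.

L = 8 in on each side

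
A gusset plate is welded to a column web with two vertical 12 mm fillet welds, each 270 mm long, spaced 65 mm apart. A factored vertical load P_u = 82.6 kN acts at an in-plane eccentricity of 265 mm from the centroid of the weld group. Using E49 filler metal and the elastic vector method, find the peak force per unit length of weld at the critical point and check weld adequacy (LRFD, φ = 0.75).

E49XX → F_EXX = 490 MPa.
Total weld length L_w = 540 mm. Treat welds as unit-width lines.
Polar moment about centroid: J = 2[d³/12 + d(b/2)²] = 2[270³/12 + 270×32.5²] = 3851000 mm³.
Direct shear f_v = P/L_w = 82.6×10³ / 540 = 153 N/mm (vertical).
Torsion M = P·e = 82.6×10³ × 265 = 21889000 N·mm.
Critical point at (x, y) = (32.5, 135) from centroid. f_tx = M·y/J = 767.4 N/mm; f_ty = M·x/J = 184.7 N/mm.
Resultant f_max = √[f_tx² + (f_v + f_ty)²] = √[767.4² + (153 + 184.7)²] = 838.4 N/mm.
Capacity per unit length: φr_n = 0.75 × 0.6 × 490 × (0.707 × 12) = 1871 N/mm.
838.4 ≤ 1871 → adequate.

f_max ≈ 838 N/mm; adequate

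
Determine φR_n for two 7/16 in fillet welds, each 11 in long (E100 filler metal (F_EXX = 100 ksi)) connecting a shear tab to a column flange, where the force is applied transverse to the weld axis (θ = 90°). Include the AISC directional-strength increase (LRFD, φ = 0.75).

φR_n ≈ 459 kips

t_e = 0.707 × 0.4375 = 0.3093 in; A_we = 0.3093 × 22 = 6.805 in².
Directional factor: 1.0 + 0.5 sin^1.5(90°) = 1.5.
F_nw = 0.6 × 100 × 1.5 = 90 ksi.
φR_n = 0.75 × 90 × 6.805 = 459.3 kips.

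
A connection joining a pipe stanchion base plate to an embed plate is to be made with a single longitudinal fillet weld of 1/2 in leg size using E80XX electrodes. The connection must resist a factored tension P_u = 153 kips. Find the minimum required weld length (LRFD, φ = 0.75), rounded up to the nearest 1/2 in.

L = 12.5 in

E80XX → F_EXX = 80 ksi.
Throat t_e = 0.707 × 0.5 = 0.3535 in.
φr_n = 0.75 × 0.6 × 80 × 0.3535 = 12.73 kips/in.
L_req = P_u / φr_n = 153 / 12.73 = 12.02 in total.
Round up → use L = 12.5 in.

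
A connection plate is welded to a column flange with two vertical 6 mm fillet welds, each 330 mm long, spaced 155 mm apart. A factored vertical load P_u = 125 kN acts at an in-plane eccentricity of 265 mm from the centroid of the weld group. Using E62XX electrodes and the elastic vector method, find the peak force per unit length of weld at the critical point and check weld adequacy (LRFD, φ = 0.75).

E62XX → F_EXX = 620 MPa.
Total weld length L_w = 660 mm. Treat welds as unit-width lines.
Polar moment about centroid: J = 2[d³/12 + d(b/2)²] = 2[330³/12 + 330×77.5²] = 9954000 mm³.
Direct shear f_v = P/L_w = 125×10³ / 660 = 189.4 N/mm (vertical).
Torsion M = P·e = 125×10³ × 265 = 33125000 N·mm.
Critical point at (x, y) = (77.5, 165) from centroid. f_tx = M·y/J = 549.1 N/mm; f_ty = M·x/J = 257.9 N/mm.
Resultant f_max = √[f_tx² + (f_v + f_ty)²] = √[549.1² + (189.4 + 257.9)²] = 708.2 N/mm.
Capacity per unit length: φr_n = 0.75 × 0.6 × 620 × (0.707 × 6) = 1184 N/mm.
708.2 ≤ 1184 → adequate.

f_max ≈ 708 N/mm; adequate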